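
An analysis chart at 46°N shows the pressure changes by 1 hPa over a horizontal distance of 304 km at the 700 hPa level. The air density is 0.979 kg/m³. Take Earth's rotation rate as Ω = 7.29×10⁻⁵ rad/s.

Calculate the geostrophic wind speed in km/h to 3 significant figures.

11.5 km/h

Coriolis parameter at 46°N:
f = 2Ω sin φ = 2 × 7.29×10⁻⁵ × sin 46° = 1.05×10⁻⁴ s⁻¹
Pressure gradient: |∂P/∂n| = 100 Pa / 304000 m = 3.29×10⁻⁴ Pa/m
Geostrophic balance (pressure-gradient force = Coriolis force):
V_g = (1/(fρ)) |∂P/∂n| = 3.29×10⁻⁴ / (1.05×10⁻⁴ × 0.979) = 3.20 m/s
Converting: 3.20 m/s × 3.6 = 11.5 km/h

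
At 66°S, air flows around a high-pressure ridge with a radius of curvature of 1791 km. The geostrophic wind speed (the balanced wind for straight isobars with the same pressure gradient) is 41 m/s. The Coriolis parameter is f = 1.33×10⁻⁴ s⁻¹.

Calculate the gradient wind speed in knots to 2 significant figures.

Around a high, pressure-gradient force acts outward with centrifugal, so Coriolis balances both:
fV = (1/ρ)|∂P/∂n| + V²/R  →  V² − fR·V + fR·V_g = 0
With fR = 1.33×10⁻⁴ × 1791×10³ m = 238 m/s:
V = [fR − √((fR)² − 4 fR V_g)]/2 = [238 − √(238² − 4×238×41)]/2 = 52.6 m/s
Supergeostrophic (V > V_g = 41 m/s), as expected around a high.
Converting: 52.6 m/s × 1.944 = 100 knots

100 knots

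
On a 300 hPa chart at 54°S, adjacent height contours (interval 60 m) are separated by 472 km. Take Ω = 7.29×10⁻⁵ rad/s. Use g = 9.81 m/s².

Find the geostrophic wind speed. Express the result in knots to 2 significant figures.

21 knots

Coriolis parameter at 54°S:
f = 2Ω sin φ = 2 × 7.29×10⁻⁵ × sin 54° = 1.18×10⁻⁴ s⁻¹
Height gradient: |∂Z/∂n| = 60 m / 472000 m = 1.27×10⁻⁴
On a pressure surface, geostrophic balance gives V_g = (g/f)|∂Z/∂n|:
V_g = 9.81 × 1.27×10⁻⁴ / 1.18×10⁻⁴ = 10.6 m/s
Converting: 10.6 m/s × 1.944 = 21 knots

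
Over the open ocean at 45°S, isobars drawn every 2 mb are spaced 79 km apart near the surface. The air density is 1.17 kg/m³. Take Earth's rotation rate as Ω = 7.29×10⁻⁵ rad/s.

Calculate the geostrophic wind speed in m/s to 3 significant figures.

Coriolis parameter at 45°S:
f = 2Ω sin φ = 2 × 7.29×10⁻⁵ × sin 45° = 1.03×10⁻⁴ s⁻¹
Pressure gradient: |∂P/∂n| = 200 Pa / 79000 m = 2.53×10⁻³ Pa/m
Geostrophic balance (pressure-gradient force = Coriolis force):
V_g = (1/(fρ)) |∂P/∂n| = 2.53×10⁻³ / (1.03×10⁻⁴ × 1.17) = 21.0 m/s

21.0 m/s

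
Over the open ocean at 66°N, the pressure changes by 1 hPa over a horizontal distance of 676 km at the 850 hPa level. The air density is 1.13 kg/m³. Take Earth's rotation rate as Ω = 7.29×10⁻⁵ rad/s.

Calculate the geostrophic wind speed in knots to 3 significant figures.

1.91 knots

Coriolis parameter at 66°N:
f = 2Ω sin φ = 2 × 7.29×10⁻⁵ × sin 66° = 1.33×10⁻⁴ s⁻¹
Pressure gradient: |∂P/∂n| = 100 Pa / 676000 m = 1.48×10⁻⁴ Pa/m
Geostrophic balance (pressure-gradient force = Coriolis force):
V_g = (1/(fρ)) |∂P/∂n| = 1.48×10⁻⁴ / (1.33×10⁻⁴ × 1.13) = 0.983 m/s
Converting: 0.983 m/s × 1.944 = 1.91 knots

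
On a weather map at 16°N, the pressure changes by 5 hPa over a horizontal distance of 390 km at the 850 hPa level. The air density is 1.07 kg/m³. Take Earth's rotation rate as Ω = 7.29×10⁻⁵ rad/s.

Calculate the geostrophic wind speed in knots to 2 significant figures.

Coriolis parameter at 16°N:
f = 2Ω sin φ = 2 × 7.29×10⁻⁵ × sin 16° = 4.02×10⁻⁵ s⁻¹
Pressure gradient: |∂P/∂n| = 500 Pa / 390000 m = 1.28×10⁻³ Pa/m
Geostrophic balance (pressure-gradient force = Coriolis force):
V_g = (1/(fρ)) |∂P/∂n| = 1.28×10⁻³ / (4.02×10⁻⁵ × 1.07) = 29.8 m/s
Converting: 29.8 m/s × 1.944 = 58 knots

58 knots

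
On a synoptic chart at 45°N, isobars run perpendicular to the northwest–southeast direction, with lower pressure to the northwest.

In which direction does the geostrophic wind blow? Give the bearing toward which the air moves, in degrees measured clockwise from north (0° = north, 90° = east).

The pressure-gradient force points toward the northwest (bearing 315°).
Geostrophic balance: in the Northern Hemisphere the Coriolis force deflects motion to the right, so the geostrophic wind blows 90° to the right of the pressure-gradient force (low pressure on the left).
Rotating 315° by 90° clockwise gives 045° — the wind blows toward the northeast.

045°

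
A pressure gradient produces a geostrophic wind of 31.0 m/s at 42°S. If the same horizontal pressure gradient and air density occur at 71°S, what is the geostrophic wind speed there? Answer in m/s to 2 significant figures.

22 m/s

With the same pressure gradient and density, V_g ∝ 1/f ∝ 1/sin φ.
V₂ = V₁ · sin φ₁ / sin φ₂ = 31.0 × sin 42° / sin 71°
V₂ = 31.0 × 0.6691/0.9455 = 22 m/s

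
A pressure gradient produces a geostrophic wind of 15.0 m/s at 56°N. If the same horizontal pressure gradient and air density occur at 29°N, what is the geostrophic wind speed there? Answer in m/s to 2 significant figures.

26 m/s

With the same pressure gradient and density, V_g ∝ 1/f ∝ 1/sin φ.
V₂ = V₁ · sin φ₁ / sin φ₂ = 15.0 × sin 56° / sin 29°
V₂ = 15.0 × 0.8290/0.4848 = 26 m/s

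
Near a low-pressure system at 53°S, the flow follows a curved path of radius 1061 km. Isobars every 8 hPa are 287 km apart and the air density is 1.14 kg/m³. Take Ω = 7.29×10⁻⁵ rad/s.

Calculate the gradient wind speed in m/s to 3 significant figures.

Coriolis parameter at 53°S:
f = 2Ω sin φ = 2 × 7.29×10⁻⁵ × sin 53° = 1.16×10⁻⁴ s⁻¹
Pressure gradient: |∂P/∂n| = 800 Pa / 287000 m = 2.79×10⁻³ Pa/m
Geostrophic speed: V_g = |∂P/∂n|/(fρ) = 2.79×10⁻³/(1.16×10⁻⁴ × 1.14) = 21.0 m/s
Around a low, centrifugal force acts outward with Coriolis, so pressure-gradient force balances both:
(1/ρ)|∂P/∂n| = fV + V²/R  →  V² + fR·V − fR·V_g = 0
With fR = 1.16×10⁻⁴ × 1061×10³ m = 124 m/s:
V = [−fR + √((fR)² + 4 fR V_g)]/2 = [−124 + √(124² + 4×124×21)]/2 = 18.3 m/s
Subgeostrophic (V < V_g = 21 m/s), as expected around a low.

18.3 m/s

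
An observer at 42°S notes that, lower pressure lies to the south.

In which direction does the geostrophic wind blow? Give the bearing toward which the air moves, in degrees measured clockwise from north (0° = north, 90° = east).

The pressure-gradient force points toward the south (bearing 180°).
Geostrophic balance: in the Southern Hemisphere the Coriolis force deflects motion to the left, so the geostrophic wind blows 90° to the left of the pressure-gradient force (low pressure on the right).
Rotating 180° by 90° counterclockwise gives 090° — the wind blows toward the east.

090°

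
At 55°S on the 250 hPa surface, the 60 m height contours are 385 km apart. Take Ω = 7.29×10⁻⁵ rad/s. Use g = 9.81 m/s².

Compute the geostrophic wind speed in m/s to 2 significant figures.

13 m/s

Coriolis parameter at 55°S:
f = 2Ω sin φ = 2 × 7.29×10⁻⁵ × sin 55° = 1.19×10⁻⁴ s⁻¹
Height gradient: |∂Z/∂n| = 60 m / 385000 m = 1.56×10⁻⁴
On a pressure surface, geostrophic balance gives V_g = (g/f)|∂Z/∂n|:
V_g = 9.81 × 1.56×10⁻⁴ / 1.19×10⁻⁴ = 12.8 m/s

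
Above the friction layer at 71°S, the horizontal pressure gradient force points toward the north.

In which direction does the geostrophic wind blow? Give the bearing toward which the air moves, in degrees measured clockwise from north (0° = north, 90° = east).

270°

The pressure-gradient force points toward the north (bearing 000°).
Geostrophic balance: in the Southern Hemisphere the Coriolis force deflects motion to the left, so the geostrophic wind blows 90° to the left of the pressure-gradient force (low pressure on the right).
Rotating 000° by 90° counterclockwise gives 270° — the wind blows toward the west.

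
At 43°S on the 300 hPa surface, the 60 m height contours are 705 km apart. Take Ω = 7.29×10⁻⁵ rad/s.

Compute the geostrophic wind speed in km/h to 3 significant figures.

30.2 km/h

Coriolis parameter at 43°S:
f = 2Ω sin φ = 2 × 7.29×10⁻⁵ × sin 43° = 9.94×10⁻⁵ s⁻¹
Height gradient: |∂Z/∂n| = 60 m / 705000 m = 8.51×10⁻⁵
On a pressure surface, geostrophic balance gives V_g = (g/f)|∂Z/∂n|:
V_g = 9.81 × 8.51×10⁻⁵ / 9.94×10⁻⁵ = 8.40 m/s
Converting: 8.40 m/s × 3.6 = 30.2 km/h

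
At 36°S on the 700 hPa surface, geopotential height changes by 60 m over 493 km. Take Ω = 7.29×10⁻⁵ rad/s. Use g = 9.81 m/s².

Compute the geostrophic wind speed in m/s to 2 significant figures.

Coriolis parameter at 36°S:
f = 2Ω sin φ = 2 × 7.29×10⁻⁵ × sin 36° = 8.57×10⁻⁵ s⁻¹
Height gradient: |∂Z/∂n| = 60 m / 493000 m = 1.22×10⁻⁴
On a pressure surface, geostrophic balance gives V_g = (g/f)|∂Z/∂n|:
V_g = 9.81 × 1.22×10⁻⁴ / 8.57×10⁻⁵ = 13.9 m/s

14 m/s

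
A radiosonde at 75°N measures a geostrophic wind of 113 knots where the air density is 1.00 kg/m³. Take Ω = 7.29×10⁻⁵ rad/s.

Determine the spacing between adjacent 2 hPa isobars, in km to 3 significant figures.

Coriolis parameter at 75°N:
f = 2Ω sin φ = 2 × 7.29×10⁻⁵ × sin 75° = 1.41×10⁻⁴ s⁻¹
Wind speed in SI: 113 knots = 58.1 m/s
Geostrophic balance rearranged: |∂P/∂n| = f ρ V_g
|∂P/∂n| = 1.41×10⁻⁴ × 1.00 × 58.1 = 8.19×10⁻³ Pa/m
Isobar spacing: Δn = ΔP/|∂P/∂n| = 200 Pa / 8.19×10⁻³ Pa/m = 24429 m ≈ 24.4 km

24.4 km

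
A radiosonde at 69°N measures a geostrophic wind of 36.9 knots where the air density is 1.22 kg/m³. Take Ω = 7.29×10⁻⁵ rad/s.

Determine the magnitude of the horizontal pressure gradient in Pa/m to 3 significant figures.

Coriolis parameter at 69°N:
f = 2Ω sin φ = 2 × 7.29×10⁻⁵ × sin 69° = 1.36×10⁻⁴ s⁻¹
Wind speed in SI: 36.9 knots = 19.0 m/s
Geostrophic balance rearranged: |∂P/∂n| = f ρ V_g
|∂P/∂n| = 1.36×10⁻⁴ × 1.22 × 19.0 = 3.15×10⁻³ Pa/m

3.15×10⁻³ Pa/m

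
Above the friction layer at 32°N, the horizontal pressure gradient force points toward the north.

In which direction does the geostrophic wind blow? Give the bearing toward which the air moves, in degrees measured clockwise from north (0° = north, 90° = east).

090°

The pressure-gradient force points toward the north (bearing 000°).
Geostrophic balance: in the Northern Hemisphere the Coriolis force deflects motion to the right, so the geostrophic wind blows 90° to the right of the pressure-gradient force (low pressure on the left).
Rotating 000° by 90° clockwise gives 090° — the wind blows toward the east.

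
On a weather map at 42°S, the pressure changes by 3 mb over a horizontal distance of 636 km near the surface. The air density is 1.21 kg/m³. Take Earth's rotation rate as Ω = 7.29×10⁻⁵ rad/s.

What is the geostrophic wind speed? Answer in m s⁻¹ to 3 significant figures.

Coriolis parameter at 42°S:
f = 2Ω sin φ = 2 × 7.29×10⁻⁵ × sin 42° = 9.76×10⁻⁵ s⁻¹
Pressure gradient: |∂P/∂n| = 300 Pa / 636000 m = 4.72×10⁻⁴ Pa/m
Geostrophic balance (pressure-gradient force = Coriolis force):
V_g = (1/(fρ)) |∂P/∂n| = 4.72×10⁻⁴ / (9.76×10⁻⁵ × 1.21) = 4.00 m/s

4.00 m s⁻¹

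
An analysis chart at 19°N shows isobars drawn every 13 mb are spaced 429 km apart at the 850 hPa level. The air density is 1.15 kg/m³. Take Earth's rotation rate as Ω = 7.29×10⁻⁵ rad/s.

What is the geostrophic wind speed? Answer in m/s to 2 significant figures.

56 m/s

Coriolis parameter at 19°N:
f = 2Ω sin φ = 2 × 7.29×10⁻⁵ × sin 19° = 4.75×10⁻⁵ s⁻¹
Pressure gradient: |∂P/∂n| = 1300 Pa / 429000 m = 3.03×10⁻³ Pa/m
Geostrophic balance (pressure-gradient force = Coriolis force):
V_g = (1/(fρ)) |∂P/∂n| = 3.03×10⁻³ / (4.75×10⁻⁵ × 1.15) = 55.5 m/s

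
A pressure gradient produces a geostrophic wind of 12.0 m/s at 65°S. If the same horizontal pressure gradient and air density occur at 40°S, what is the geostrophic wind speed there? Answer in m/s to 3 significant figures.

With the same pressure gradient and density, V_g ∝ 1/f ∝ 1/sin φ.
V₂ = V₁ · sin φ₁ / sin φ₂ = 12.0 × sin 65° / sin 40°
V₂ = 12.0 × 0.9063/0.6428 = 16.9 m/s

16.9 m/s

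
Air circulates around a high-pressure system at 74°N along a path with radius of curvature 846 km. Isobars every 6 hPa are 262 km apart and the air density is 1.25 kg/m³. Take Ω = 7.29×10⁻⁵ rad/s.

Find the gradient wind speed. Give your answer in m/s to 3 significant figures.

15.0 m/s

Coriolis parameter at 74°N:
f = 2Ω sin φ = 2 × 7.29×10⁻⁵ × sin 74° = 1.40×10⁻⁴ s⁻¹
Pressure gradient: |∂P/∂n| = 600 Pa / 262000 m = 2.29×10⁻³ Pa/m
Geostrophic speed: V_g = |∂P/∂n|/(fρ) = 2.29×10⁻³/(1.40×10⁻⁴ × 1.25) = 13.1 m/s
Around a high, pressure-gradient force acts outward with centrifugal, so Coriolis balances both:
fV = (1/ρ)|∂P/∂n| + V²/R  →  V² − fR·V + fR·V_g = 0
With fR = 1.40×10⁻⁴ × 846×10³ m = 119 m/s:
V = [fR − √((fR)² − 4 fR V_g)]/2 = [119 − √(119² − 4×119×13.1)]/2 = 15 m/s
Supergeostrophic (V > V_g = 13.1 m/s), as expected around a high.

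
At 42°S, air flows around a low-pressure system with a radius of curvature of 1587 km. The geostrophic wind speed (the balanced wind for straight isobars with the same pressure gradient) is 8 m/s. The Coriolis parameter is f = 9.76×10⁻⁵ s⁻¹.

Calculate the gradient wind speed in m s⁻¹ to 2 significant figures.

Around a low, centrifugal force acts outward with Coriolis, so pressure-gradient force balances both:
(1/ρ)|∂P/∂n| = fV + V²/R  →  V² + fR·V − fR·V_g = 0
With fR = 9.76×10⁻⁵ × 1587×10³ m = 155 m/s:
V = [−fR + √((fR)² + 4 fR V_g)]/2 = [−155 + √(155² + 4×155×8)]/2 = 7.62 m/s
Subgeostrophic (V < V_g = 8 m/s), as expected around a low.

7.6 m s⁻¹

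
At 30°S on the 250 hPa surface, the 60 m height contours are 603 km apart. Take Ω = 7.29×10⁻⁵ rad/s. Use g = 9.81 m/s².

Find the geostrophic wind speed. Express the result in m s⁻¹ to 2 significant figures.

Coriolis parameter at 30°S:
f = 2Ω sin φ = 2 × 7.29×10⁻⁵ × sin 30° = 7.29×10⁻⁵ s⁻¹
Height gradient: |∂Z/∂n| = 60 m / 603000 m = 9.95×10⁻⁵
On a pressure surface, geostrophic balance gives V_g = (g/f)|∂Z/∂n|:
V_g = 9.81 × 9.95×10⁻⁵ / 7.29×10⁻⁵ = 13.4 m/s

13 m s⁻¹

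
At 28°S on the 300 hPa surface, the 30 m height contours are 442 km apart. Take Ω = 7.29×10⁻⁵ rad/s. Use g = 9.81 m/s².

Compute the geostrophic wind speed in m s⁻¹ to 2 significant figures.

9.7 m s⁻¹

Coriolis parameter at 28°S:
f = 2Ω sin φ = 2 × 7.29×10⁻⁵ × sin 28° = 6.84×10⁻⁵ s⁻¹
Height gradient: |∂Z/∂n| = 30 m / 442000 m = 6.79×10⁻⁵
On a pressure surface, geostrophic balance gives V_g = (g/f)|∂Z/∂n|:
V_g = 9.81 × 6.79×10⁻⁵ / 6.84×10⁻⁵ = 9.73 m/s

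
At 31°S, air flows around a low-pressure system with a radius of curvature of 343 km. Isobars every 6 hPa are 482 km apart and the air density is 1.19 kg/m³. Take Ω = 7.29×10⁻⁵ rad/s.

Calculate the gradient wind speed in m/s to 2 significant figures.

Coriolis parameter at 31°S:
f = 2Ω sin φ = 2 × 7.29×10⁻⁵ × sin 31° = 7.51×10⁻⁵ s⁻¹
Pressure gradient: |∂P/∂n| = 600 Pa / 482000 m = 1.24×10⁻³ Pa/m
Geostrophic speed: V_g = |∂P/∂n|/(fρ) = 1.24×10⁻³/(7.51×10⁻⁵ × 1.19) = 13.9 m/s
Around a low, centrifugal force acts outward with Coriolis, so pressure-gradient force balances both:
(1/ρ)|∂P/∂n| = fV + V²/R  →  V² + fR·V − fR·V_g = 0
With fR = 7.51×10⁻⁵ × 343×10³ m = 25.8 m/s:
V = [−fR + √((fR)² + 4 fR V_g)]/2 = [−25.8 + √(25.8² + 4×25.8×13.9)]/2 = 10 m/s
Subgeostrophic (V < V_g = 13.9 m/s), as expected around a low.

10 m/s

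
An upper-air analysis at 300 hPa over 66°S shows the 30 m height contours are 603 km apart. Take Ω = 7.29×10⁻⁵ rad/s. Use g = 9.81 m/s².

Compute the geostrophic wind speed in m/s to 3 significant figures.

3.66 m/s

Coriolis parameter at 66°S:
f = 2Ω sin φ = 2 × 7.29×10⁻⁵ × sin 66° = 1.33×10⁻⁴ s⁻¹
Height gradient: |∂Z/∂n| = 30 m / 603000 m = 4.98×10⁻⁵
On a pressure surface, geostrophic balance gives V_g = (g/f)|∂Z/∂n|:
V_g = 9.81 × 4.98×10⁻⁵ / 1.33×10⁻⁴ = 3.66 m/s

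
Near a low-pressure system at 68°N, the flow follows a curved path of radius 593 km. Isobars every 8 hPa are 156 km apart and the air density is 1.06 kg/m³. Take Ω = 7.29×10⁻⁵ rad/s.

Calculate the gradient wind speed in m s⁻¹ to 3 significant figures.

Coriolis parameter at 68°N:
f = 2Ω sin φ = 2 × 7.29×10⁻⁵ × sin 68° = 1.35×10⁻⁴ s⁻¹
Pressure gradient: |∂P/∂n| = 800 Pa / 156000 m = 5.13×10⁻³ Pa/m
Geostrophic speed: V_g = |∂P/∂n|/(fρ) = 5.13×10⁻³/(1.35×10⁻⁴ × 1.06) = 35.8 m/s
Around a low, centrifugal force acts outward with Coriolis, so pressure-gradient force balances both:
(1/ρ)|∂P/∂n| = fV + V²/R  →  V² + fR·V − fR·V_g = 0
With fR = 1.35×10⁻⁴ × 593×10³ m = 80.2 m/s:
V = [−fR + √((fR)² + 4 fR V_g)]/2 = [−80.2 + √(80.2² + 4×80.2×35.8)]/2 = 26.8 m/s
Subgeostrophic (V < V_g = 35.8 m/s), as expected around a low.

26.8 m s⁻¹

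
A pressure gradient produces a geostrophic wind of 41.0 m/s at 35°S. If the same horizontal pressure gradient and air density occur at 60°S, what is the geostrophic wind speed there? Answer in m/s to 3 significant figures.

With the same pressure gradient and density, V_g ∝ 1/f ∝ 1/sin φ.
V₂ = V₁ · sin φ₁ / sin φ₂ = 41.0 × sin 35° / sin 60°
V₂ = 41.0 × 0.5736/0.8660 = 27.2 m/s

27.2 m/s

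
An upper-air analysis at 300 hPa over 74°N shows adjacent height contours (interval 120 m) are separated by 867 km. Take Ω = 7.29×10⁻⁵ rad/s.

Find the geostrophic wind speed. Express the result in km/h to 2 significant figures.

35 km/h

Coriolis parameter at 74°N:
f = 2Ω sin φ = 2 × 7.29×10⁻⁵ × sin 74° = 1.40×10⁻⁴ s⁻¹
Height gradient: |∂Z/∂n| = 120 m / 867000 m = 1.38×10⁻⁴
On a pressure surface, geostrophic balance gives V_g = (g/f)|∂Z/∂n|:
V_g = 9.81 × 1.38×10⁻⁴ / 1.40×10⁻⁴ = 9.69 m/s
Converting: 9.69 m/s × 3.6 = 35 km/h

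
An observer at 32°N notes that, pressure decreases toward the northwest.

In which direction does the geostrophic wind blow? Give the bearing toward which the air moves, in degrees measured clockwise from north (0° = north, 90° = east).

The pressure-gradient force points toward the northwest (bearing 315°).
Geostrophic balance: in the Northern Hemisphere the Coriolis force deflects motion to the right, so the geostrophic wind blows 90° to the right of the pressure-gradient force (low pressure on the left).
Rotating 315° by 90° clockwise gives 045° — the wind blows toward the northeast.

045°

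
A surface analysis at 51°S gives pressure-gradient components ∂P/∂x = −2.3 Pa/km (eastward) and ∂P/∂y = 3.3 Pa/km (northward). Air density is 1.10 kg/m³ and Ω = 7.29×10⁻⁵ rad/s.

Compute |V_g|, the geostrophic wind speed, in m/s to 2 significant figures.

Coriolis parameter at 51°S:
f = 2Ω sin φ = 2 × 7.29×10⁻⁵ × sin 51° = 1.13×10⁻⁴ s⁻¹
In the Southern Hemisphere f is negative: f = −1.13×10⁻⁴ s⁻¹.
Component geostrophic relations (x east, y north):
u_g = −(1/(fρ)) ∂P/∂y,  v_g = (1/(fρ)) ∂P/∂x
u_g = −(3.3×10⁻³)/(−1.13×10⁻⁴ × 1.10) = 26.5 m/s;  v_g = (−2.3×10⁻³)/(−1.13×10⁻⁴ × 1.10) = 18.5 m/s
|V_g| = √(u_g² + v_g²) = 32.3 m/s

32 m/s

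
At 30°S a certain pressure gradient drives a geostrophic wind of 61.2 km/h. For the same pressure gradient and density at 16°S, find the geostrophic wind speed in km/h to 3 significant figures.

With the same pressure gradient and density, V_g ∝ 1/f ∝ 1/sin φ.
V₂ = V₁ · sin φ₁ / sin φ₂ = 61.2 × sin 30° / sin 16°
V₂ = 61.2 × 0.5000/0.2756 = 111 km/h

111 km/h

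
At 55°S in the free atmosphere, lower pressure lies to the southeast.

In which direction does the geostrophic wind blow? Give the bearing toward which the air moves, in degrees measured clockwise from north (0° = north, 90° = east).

045°

The pressure-gradient force points toward the southeast (bearing 135°).
Geostrophic balance: in the Southern Hemisphere the Coriolis force deflects motion to the left, so the geostrophic wind blows 90° to the left of the pressure-gradient force (low pressure on the right).
Rotating 135° by 90° counterclockwise gives 045° — the wind blows toward the northeast.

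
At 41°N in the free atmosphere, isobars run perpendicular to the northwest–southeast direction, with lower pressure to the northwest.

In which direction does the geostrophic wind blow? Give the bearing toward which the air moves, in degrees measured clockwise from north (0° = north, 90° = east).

045°

The pressure-gradient force points toward the northwest (bearing 315°).
Geostrophic balance: in the Northern Hemisphere the Coriolis force deflects motion to the right, so the geostrophic wind blows 90° to the right of the pressure-gradient force (low pressure on the left).
Rotating 315° by 90° clockwise gives 045° — the wind blows toward the northeast.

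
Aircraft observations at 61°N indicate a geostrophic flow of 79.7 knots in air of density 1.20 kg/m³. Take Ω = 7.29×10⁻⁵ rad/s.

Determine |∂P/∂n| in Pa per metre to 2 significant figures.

Coriolis parameter at 61°N:
f = 2Ω sin φ = 2 × 7.29×10⁻⁵ × sin 61° = 1.28×10⁻⁴ s⁻¹
Wind speed in SI: 79.7 knots = 41.0 m/s
Geostrophic balance rearranged: |∂P/∂n| = f ρ V_g
|∂P/∂n| = 1.28×10⁻⁴ × 1.20 × 41.0 = 6.27×10⁻³ Pa/m

6.3×10⁻³ Pa/m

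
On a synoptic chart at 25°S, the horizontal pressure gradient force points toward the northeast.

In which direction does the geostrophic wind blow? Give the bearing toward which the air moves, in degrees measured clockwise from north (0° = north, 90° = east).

315°

The pressure-gradient force points toward the northeast (bearing 045°).
Geostrophic balance: in the Southern Hemisphere the Coriolis force deflects motion to the left, so the geostrophic wind blows 90° to the left of the pressure-gradient force (low pressure on the right).
Rotating 045° by 90° counterclockwise gives 315° — the wind blows toward the northwest.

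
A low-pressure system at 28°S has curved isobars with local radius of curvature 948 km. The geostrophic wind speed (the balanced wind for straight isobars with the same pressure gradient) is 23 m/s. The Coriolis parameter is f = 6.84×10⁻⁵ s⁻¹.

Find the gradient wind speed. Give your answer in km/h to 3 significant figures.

64.8 km/h

Around a low, centrifugal force acts outward with Coriolis, so pressure-gradient force balances both:
(1/ρ)|∂P/∂n| = fV + V²/R  →  V² + fR·V − fR·V_g = 0
With fR = 6.84×10⁻⁵ × 948×10³ m = 64.8 m/s:
V = [−fR + √((fR)² + 4 fR V_g)]/2 = [−64.8 + √(64.8² + 4×64.8×23)]/2 = 18 m/s
Subgeostrophic (V < V_g = 23 m/s), as expected around a low.
Converting: 18 m/s × 3.6 = 64.8 km/h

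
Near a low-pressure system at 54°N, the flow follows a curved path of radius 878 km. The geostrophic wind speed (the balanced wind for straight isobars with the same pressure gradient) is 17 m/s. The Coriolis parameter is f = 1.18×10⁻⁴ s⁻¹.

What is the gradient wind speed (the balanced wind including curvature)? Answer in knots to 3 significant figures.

Around a low, centrifugal force acts outward with Coriolis, so pressure-gradient force balances both:
(1/ρ)|∂P/∂n| = fV + V²/R  →  V² + fR·V − fR·V_g = 0
With fR = 1.18×10⁻⁴ × 878×10³ m = 104 m/s:
V = [−fR + √((fR)² + 4 fR V_g)]/2 = [−104 + √(104² + 4×104×17)]/2 = 14.9 m/s
Subgeostrophic (V < V_g = 17 m/s), as expected around a low.
Converting: 14.9 m/s × 1.944 = 28.9 knots

28.9 knots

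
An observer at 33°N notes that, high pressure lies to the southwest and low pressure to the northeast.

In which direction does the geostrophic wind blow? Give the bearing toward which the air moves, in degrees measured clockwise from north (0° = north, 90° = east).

The pressure-gradient force points toward the northeast (bearing 045°).
Geostrophic balance: in the Northern Hemisphere the Coriolis force deflects motion to the right, so the geostrophic wind blows 90° to the right of the pressure-gradient force (low pressure on the left).
Rotating 045° by 90° clockwise gives 135° — the wind blows toward the southeast.

135°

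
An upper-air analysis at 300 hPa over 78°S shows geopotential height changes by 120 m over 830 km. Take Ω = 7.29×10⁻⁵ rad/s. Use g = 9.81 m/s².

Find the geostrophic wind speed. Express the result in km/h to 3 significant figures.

35.8 km/h

Coriolis parameter at 78°S:
f = 2Ω sin φ = 2 × 7.29×10⁻⁵ × sin 78° = 1.43×10⁻⁴ s⁻¹
Height gradient: |∂Z/∂n| = 120 m / 830000 m = 1.45×10⁻⁴
On a pressure surface, geostrophic balance gives V_g = (g/f)|∂Z/∂n|:
V_g = 9.81 × 1.45×10⁻⁴ / 1.43×10⁻⁴ = 9.95 m/s
Converting: 9.95 m/s × 3.6 = 35.8 km/h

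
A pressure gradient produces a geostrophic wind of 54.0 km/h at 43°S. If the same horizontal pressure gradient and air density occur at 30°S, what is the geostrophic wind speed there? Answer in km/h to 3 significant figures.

73.7 km/h

With the same pressure gradient and density, V_g ∝ 1/f ∝ 1/sin φ.
V₂ = V₁ · sin φ₁ / sin φ₂ = 54.0 × sin 43° / sin 30°
V₂ = 54.0 × 0.6820/0.5000 = 73.7 km/h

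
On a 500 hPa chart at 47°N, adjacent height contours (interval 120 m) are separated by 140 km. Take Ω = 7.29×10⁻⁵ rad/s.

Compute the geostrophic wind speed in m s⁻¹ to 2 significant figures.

Coriolis parameter at 47°N:
f = 2Ω sin φ = 2 × 7.29×10⁻⁵ × sin 47° = 1.07×10⁻⁴ s⁻¹
Height gradient: |∂Z/∂n| = 120 m / 140000 m = 8.57×10⁻⁴
On a pressure surface, geostrophic balance gives V_g = (g/f)|∂Z/∂n|:
V_g = 9.81 × 8.57×10⁻⁴ / 1.07×10⁻⁴ = 78.9 m/s

79 m s⁻¹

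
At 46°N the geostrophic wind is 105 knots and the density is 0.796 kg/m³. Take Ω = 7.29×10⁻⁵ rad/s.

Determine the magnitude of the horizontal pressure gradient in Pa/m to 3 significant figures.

4.51×10⁻³ Pa/m

Coriolis parameter at 46°N:
f = 2Ω sin φ = 2 × 7.29×10⁻⁵ × sin 46° = 1.05×10⁻⁴ s⁻¹
Wind speed in SI: 105 knots = 54.0 m/s
Geostrophic balance rearranged: |∂P/∂n| = f ρ V_g
|∂P/∂n| = 1.05×10⁻⁴ × 0.796 × 54.0 = 4.51×10⁻³ Pa/m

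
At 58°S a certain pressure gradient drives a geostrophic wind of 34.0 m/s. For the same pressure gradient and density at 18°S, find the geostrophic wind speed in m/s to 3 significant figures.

93.3 m/s

With the same pressure gradient and density, V_g ∝ 1/f ∝ 1/sin φ.
V₂ = V₁ · sin φ₁ / sin φ₂ = 34.0 × sin 58° / sin 18°
V₂ = 34.0 × 0.8480/0.3090 = 93.3 m/s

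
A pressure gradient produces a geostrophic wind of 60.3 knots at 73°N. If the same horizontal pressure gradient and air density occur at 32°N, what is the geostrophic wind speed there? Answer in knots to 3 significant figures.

With the same pressure gradient and density, V_g ∝ 1/f ∝ 1/sin φ.
V₂ = V₁ · sin φ₁ / sin φ₂ = 60.3 × sin 73° / sin 32°
V₂ = 60.3 × 0.9563/0.5299 = 109 knots

109 knots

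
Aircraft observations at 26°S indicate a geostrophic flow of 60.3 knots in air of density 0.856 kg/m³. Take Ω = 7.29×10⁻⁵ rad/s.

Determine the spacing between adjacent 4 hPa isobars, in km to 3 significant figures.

236 km

Coriolis parameter at 26°S:
f = 2Ω sin φ = 2 × 7.29×10⁻⁵ × sin 26° = 6.39×10⁻⁵ s⁻¹
Wind speed in SI: 60.3 knots = 31.0 m/s
Geostrophic balance rearranged: |∂P/∂n| = f ρ V_g
|∂P/∂n| = 6.39×10⁻⁵ × 0.856 × 31.0 = 1.70×10⁻³ Pa/m
Isobar spacing: Δn = ΔP/|∂P/∂n| = 400 Pa / 1.70×10⁻³ Pa/m = 235685 m ≈ 236 km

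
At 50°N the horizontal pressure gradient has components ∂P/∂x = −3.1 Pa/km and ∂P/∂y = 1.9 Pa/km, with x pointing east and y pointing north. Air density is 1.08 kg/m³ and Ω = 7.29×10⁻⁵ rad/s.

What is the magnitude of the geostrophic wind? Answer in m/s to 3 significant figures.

Coriolis parameter at 50°N:
f = 2Ω sin φ = 2 × 7.29×10⁻⁵ × sin 50° = 1.12×10⁻⁴ s⁻¹
Component geostrophic relations (x east, y north):
u_g = −(1/(fρ)) ∂P/∂y,  v_g = (1/(fρ)) ∂P/∂x
u_g = −(1.9×10⁻³)/(1.12×10⁻⁴ × 1.08) = −15.8 m/s;  v_g = (−3.1×10⁻³)/(1.12×10⁻⁴ × 1.08) = −25.7 m/s
|V_g| = √(u_g² + v_g²) = 30.1 m/s

30.1 m/s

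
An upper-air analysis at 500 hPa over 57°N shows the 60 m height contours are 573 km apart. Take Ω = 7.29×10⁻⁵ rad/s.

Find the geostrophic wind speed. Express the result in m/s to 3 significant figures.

Coriolis parameter at 57°N:
f = 2Ω sin φ = 2 × 7.29×10⁻⁵ × sin 57° = 1.22×10⁻⁴ s⁻¹
Height gradient: |∂Z/∂n| = 60 m / 573000 m = 1.05×10⁻⁴
On a pressure surface, geostrophic balance gives V_g = (g/f)|∂Z/∂n|:
V_g = 9.81 × 1.05×10⁻⁴ / 1.22×10⁻⁴ = 8.40 m/s

8.40 m/s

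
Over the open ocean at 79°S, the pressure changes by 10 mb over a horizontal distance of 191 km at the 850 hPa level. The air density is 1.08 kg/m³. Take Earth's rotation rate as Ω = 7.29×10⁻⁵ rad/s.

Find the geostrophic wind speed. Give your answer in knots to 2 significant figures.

66 knots

Coriolis parameter at 79°S:
f = 2Ω sin φ = 2 × 7.29×10⁻⁵ × sin 79° = 1.43×10⁻⁴ s⁻¹
Pressure gradient: |∂P/∂n| = 1000 Pa / 191000 m = 5.24×10⁻³ Pa/m
Geostrophic balance (pressure-gradient force = Coriolis force):
V_g = (1/(fρ)) |∂P/∂n| = 5.24×10⁻³ / (1.43×10⁻⁴ × 1.08) = 33.9 m/s
Converting: 33.9 m/s × 1.944 = 66 knots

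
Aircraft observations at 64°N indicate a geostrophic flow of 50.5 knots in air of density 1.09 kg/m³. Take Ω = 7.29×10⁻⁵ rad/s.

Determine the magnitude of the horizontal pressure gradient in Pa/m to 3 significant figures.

Coriolis parameter at 64°N:
f = 2Ω sin φ = 2 × 7.29×10⁻⁵ × sin 64° = 1.31×10⁻⁴ s⁻¹
Wind speed in SI: 50.5 knots = 26.0 m/s
Geostrophic balance rearranged: |∂P/∂n| = f ρ V_g
|∂P/∂n| = 1.31×10⁻⁴ × 1.09 × 26.0 = 3.71×10⁻³ Pa/m

3.71×10⁻³ Pa/m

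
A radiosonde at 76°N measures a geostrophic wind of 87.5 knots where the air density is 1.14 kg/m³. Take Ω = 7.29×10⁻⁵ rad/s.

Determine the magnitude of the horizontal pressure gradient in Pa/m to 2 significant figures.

Coriolis parameter at 76°N:
f = 2Ω sin φ = 2 × 7.29×10⁻⁵ × sin 76° = 1.41×10⁻⁴ s⁻¹
Wind speed in SI: 87.5 knots = 45.0 m/s
Geostrophic balance rearranged: |∂P/∂n| = f ρ V_g
|∂P/∂n| = 1.41×10⁻⁴ × 1.14 × 45.0 = 7.26×10⁻³ Pa/m

7.3×10⁻³ Pa/m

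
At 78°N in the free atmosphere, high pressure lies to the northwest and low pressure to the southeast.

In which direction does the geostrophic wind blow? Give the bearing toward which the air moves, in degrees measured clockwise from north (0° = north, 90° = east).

225°

The pressure-gradient force points toward the southeast (bearing 135°).
Geostrophic balance: in the Northern Hemisphere the Coriolis force deflects motion to the right, so the geostrophic wind blows 90° to the right of the pressure-gradient force (low pressure on the left).
Rotating 135° by 90° clockwise gives 225° — the wind blows toward the southwest.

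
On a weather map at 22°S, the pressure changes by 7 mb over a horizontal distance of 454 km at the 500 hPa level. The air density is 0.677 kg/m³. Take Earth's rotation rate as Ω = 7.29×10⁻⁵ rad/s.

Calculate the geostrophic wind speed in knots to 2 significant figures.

81 knots

Coriolis parameter at 22°S:
f = 2Ω sin φ = 2 × 7.29×10⁻⁵ × sin 22° = 5.46×10⁻⁵ s⁻¹
Pressure gradient: |∂P/∂n| = 700 Pa / 454000 m = 1.54×10⁻³ Pa/m
Geostrophic balance (pressure-gradient force = Coriolis force):
V_g = (1/(fρ)) |∂P/∂n| = 1.54×10⁻³ / (5.46×10⁻⁵ × 0.677) = 41.7 m/s
Converting: 41.7 m/s × 1.944 = 81 knots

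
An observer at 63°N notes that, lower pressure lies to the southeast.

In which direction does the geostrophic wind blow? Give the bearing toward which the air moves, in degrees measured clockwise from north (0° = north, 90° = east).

225°

The pressure-gradient force points toward the southeast (bearing 135°).
Geostrophic balance: in the Northern Hemisphere the Coriolis force deflects motion to the right, so the geostrophic wind blows 90° to the right of the pressure-gradient force (low pressure on the left).
Rotating 135° by 90° clockwise gives 225° — the wind blows toward the southwest.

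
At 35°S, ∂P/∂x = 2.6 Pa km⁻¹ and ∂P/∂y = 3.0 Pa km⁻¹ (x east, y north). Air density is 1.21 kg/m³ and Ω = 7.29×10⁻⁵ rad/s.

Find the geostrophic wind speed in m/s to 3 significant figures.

39.2 m/s

Coriolis parameter at 35°S:
f = 2Ω sin φ = 2 × 7.29×10⁻⁵ × sin 35° = 8.36×10⁻⁵ s⁻¹
In the Southern Hemisphere f is negative: f = −8.36×10⁻⁵ s⁻¹.
Component geostrophic relations (x east, y north):
u_g = −(1/(fρ)) ∂P/∂y,  v_g = (1/(fρ)) ∂P/∂x
u_g = −(3.0×10⁻³)/(−8.36×10⁻⁵ × 1.21) = 29.6 m/s;  v_g = (2.6×10⁻³)/(−8.36×10⁻⁵ × 1.21) = −25.7 m/s
|V_g| = √(u_g² + v_g²) = 39.2 m/s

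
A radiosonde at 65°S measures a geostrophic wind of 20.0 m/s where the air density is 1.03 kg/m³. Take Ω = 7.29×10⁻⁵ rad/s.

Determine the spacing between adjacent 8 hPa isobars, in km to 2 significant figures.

Coriolis parameter at 65°S:
f = 2Ω sin φ = 2 × 7.29×10⁻⁵ × sin 65° = 1.32×10⁻⁴ s⁻¹
Geostrophic balance rearranged: |∂P/∂n| = f ρ V_g
|∂P/∂n| = 1.32×10⁻⁴ × 1.03 × 20.0 = 2.72×10⁻³ Pa/m
Isobar spacing: Δn = ΔP/|∂P/∂n| = 800 Pa / 2.72×10⁻³ Pa/m = 293893 m ≈ 290 km

290 km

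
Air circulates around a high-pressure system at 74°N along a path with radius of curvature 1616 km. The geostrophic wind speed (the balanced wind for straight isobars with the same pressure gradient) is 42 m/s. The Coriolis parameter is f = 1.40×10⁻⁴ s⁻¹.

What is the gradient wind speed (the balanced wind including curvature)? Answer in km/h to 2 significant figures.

200 km/h

Around a high, pressure-gradient force acts outward with centrifugal, so Coriolis balances both:
fV = (1/ρ)|∂P/∂n| + V²/R  →  V² − fR·V + fR·V_g = 0
With fR = 1.40×10⁻⁴ × 1616×10³ m = 226 m/s:
V = [fR − √((fR)² − 4 fR V_g)]/2 = [226 − √(226² − 4×226×42)]/2 = 55.7 m/s
Supergeostrophic (V > V_g = 42 m/s), as expected around a high.
Converting: 55.7 m/s × 3.6 = 200 km/h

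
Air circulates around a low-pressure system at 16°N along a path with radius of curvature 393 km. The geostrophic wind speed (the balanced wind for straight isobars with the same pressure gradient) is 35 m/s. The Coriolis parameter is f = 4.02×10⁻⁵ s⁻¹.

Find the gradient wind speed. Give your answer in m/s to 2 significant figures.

17 m/s

Around a low, centrifugal force acts outward with Coriolis, so pressure-gradient force balances both:
(1/ρ)|∂P/∂n| = fV + V²/R  →  V² + fR·V − fR·V_g = 0
With fR = 4.02×10⁻⁵ × 393×10³ m = 15.8 m/s:
V = [−fR + √((fR)² + 4 fR V_g)]/2 = [−15.8 + √(15.8² + 4×15.8×35)]/2 = 16.9 m/s
Subgeostrophic (V < V_g = 35 m/s), as expected around a low.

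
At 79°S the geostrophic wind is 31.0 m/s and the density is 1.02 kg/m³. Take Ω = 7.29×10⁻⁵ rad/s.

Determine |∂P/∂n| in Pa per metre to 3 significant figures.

4.53×10⁻³ Pa/m

Coriolis parameter at 79°S:
f = 2Ω sin φ = 2 × 7.29×10⁻⁵ × sin 79° = 1.43×10⁻⁴ s⁻¹
Geostrophic balance rearranged: |∂P/∂n| = f ρ V_g
|∂P/∂n| = 1.43×10⁻⁴ × 1.02 × 31.0 = 4.53×10⁻³ Pa/m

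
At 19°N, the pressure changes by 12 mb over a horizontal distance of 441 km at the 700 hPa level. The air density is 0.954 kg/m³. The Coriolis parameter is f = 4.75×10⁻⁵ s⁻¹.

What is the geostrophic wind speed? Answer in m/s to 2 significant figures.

60 m/s

Pressure gradient: |∂P/∂n| = 1200 Pa / 441000 m = 2.72×10⁻³ Pa/m
Geostrophic balance (pressure-gradient force = Coriolis force):
V_g = (1/(fρ)) |∂P/∂n| = 2.72×10⁻³ / (4.75×10⁻⁵ × 0.954) = 60.0 m/s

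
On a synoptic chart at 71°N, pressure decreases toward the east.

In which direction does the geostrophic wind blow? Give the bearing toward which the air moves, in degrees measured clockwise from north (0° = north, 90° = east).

180°

The pressure-gradient force points toward the east (bearing 090°).
Geostrophic balance: in the Northern Hemisphere the Coriolis force deflects motion to the right, so the geostrophic wind blows 90° to the right of the pressure-gradient force (low pressure on the left).
Rotating 090° by 90° clockwise gives 180° — the wind blows toward the south.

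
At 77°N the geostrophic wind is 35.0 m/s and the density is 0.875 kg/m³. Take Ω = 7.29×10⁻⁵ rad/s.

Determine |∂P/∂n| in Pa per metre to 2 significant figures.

4.4×10⁻³ Pa/m

Coriolis parameter at 77°N:
f = 2Ω sin φ = 2 × 7.29×10⁻⁵ × sin 77° = 1.42×10⁻⁴ s⁻¹
Geostrophic balance rearranged: |∂P/∂n| = f ρ V_g
|∂P/∂n| = 1.42×10⁻⁴ × 0.875 × 35.0 = 4.35×10⁻³ Pa/m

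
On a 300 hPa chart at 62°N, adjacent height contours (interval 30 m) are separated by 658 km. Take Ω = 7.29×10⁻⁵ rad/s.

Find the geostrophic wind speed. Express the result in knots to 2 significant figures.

Coriolis parameter at 62°N:
f = 2Ω sin φ = 2 × 7.29×10⁻⁵ × sin 62° = 1.29×10⁻⁴ s⁻¹
Height gradient: |∂Z/∂n| = 30 m / 658000 m = 4.56×10⁻⁵
On a pressure surface, geostrophic balance gives V_g = (g/f)|∂Z/∂n|:
V_g = 9.81 × 4.56×10⁻⁵ / 1.29×10⁻⁴ = 3.47 m/s
Converting: 3.47 m/s × 1.944 = 6.8 knots

6.8 knots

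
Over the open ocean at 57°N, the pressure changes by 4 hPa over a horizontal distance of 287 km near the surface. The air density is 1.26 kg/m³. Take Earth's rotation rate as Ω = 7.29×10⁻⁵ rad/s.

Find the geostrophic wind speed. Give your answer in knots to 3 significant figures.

Coriolis parameter at 57°N:
f = 2Ω sin φ = 2 × 7.29×10⁻⁵ × sin 57° = 1.22×10⁻⁴ s⁻¹
Pressure gradient: |∂P/∂n| = 400 Pa / 287000 m = 1.39×10⁻³ Pa/m
Geostrophic balance (pressure-gradient force = Coriolis force):
V_g = (1/(fρ)) |∂P/∂n| = 1.39×10⁻³ / (1.22×10⁻⁴ × 1.26) = 9.05 m/s
Converting: 9.05 m/s × 1.944 = 17.6 knots

17.6 knots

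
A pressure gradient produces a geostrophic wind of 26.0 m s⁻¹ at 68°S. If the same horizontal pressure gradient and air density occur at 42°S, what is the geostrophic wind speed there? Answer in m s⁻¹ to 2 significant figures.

36 m s⁻¹

With the same pressure gradient and density, V_g ∝ 1/f ∝ 1/sin φ.
V₂ = V₁ · sin φ₁ / sin φ₂ = 26.0 × sin 68° / sin 42°
V₂ = 26.0 × 0.9272/0.6691 = 36 m s⁻¹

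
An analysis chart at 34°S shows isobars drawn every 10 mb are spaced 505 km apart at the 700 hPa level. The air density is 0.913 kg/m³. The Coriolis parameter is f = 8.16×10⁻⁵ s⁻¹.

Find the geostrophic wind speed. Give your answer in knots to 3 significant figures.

51.7 knots

Pressure gradient: |∂P/∂n| = 1000 Pa / 505000 m = 1.98×10⁻³ Pa/m
Geostrophic balance (pressure-gradient force = Coriolis force):
V_g = (1/(fρ)) |∂P/∂n| = 1.98×10⁻³ / (8.16×10⁻⁵ × 0.913) = 26.6 m/s
Converting: 26.6 m/s × 1.944 = 51.7 knots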